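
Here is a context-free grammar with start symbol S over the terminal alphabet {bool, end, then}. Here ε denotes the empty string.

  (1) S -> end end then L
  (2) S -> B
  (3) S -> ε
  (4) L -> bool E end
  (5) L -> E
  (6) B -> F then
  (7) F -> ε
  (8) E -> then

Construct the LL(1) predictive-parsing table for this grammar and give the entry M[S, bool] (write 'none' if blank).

FIRST(F): from F->ε we get {ε}. So FIRST(F) = {ε}.
FIRST(E): from E->then we get {then}. So FIRST(E) = {then}.
FIRST(L): from L->bool E end we get {bool}; from L->E we get {then}. So FIRST(L) = {bool, then}.
FIRST(B): from B->F then we get {then}. So FIRST(B) = {then}.
FIRST(S): from S->end end then L we get {end}; from S->B we get {then}; from S->ε we get {ε}. So FIRST(S) = {ε, end, then}.
FOLLOW(S) includes $ since S is the start symbol.
FOLLOW(S): S appears on no right-hand side. Thus FOLLOW(S) = {$}.
For S -> end end then L: FIRST(end end then L) = {end}, so it goes in M[S, t] for t ∈ {end}.
For S -> B: FIRST(B) = {then}, so it goes in M[S, t] for t ∈ {then}.
For S -> ε: FIRST(ε) = {ε}, so it goes in M[S, t] for t ∈ {}; since ε ∈ FIRST, also for every t ∈ FOLLOW(S) = {$}.
None of these place a production in M[S, bool].

none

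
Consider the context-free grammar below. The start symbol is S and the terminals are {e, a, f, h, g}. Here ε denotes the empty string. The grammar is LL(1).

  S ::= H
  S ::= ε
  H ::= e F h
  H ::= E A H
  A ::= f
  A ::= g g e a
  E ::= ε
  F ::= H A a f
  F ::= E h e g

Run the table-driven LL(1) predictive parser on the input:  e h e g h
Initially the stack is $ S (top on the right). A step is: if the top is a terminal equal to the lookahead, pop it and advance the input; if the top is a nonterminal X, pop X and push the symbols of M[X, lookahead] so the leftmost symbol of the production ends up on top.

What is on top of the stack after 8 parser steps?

h

     Stack        Input        Action
  1  $ S          e h e g h $  expand S ::= H
  2  $ H          e h e g h $  expand H ::= e F h
  3  $ h F e      e h e g h $  match e
  4  $ h F        h e g h $    expand F ::= E h e g
  5  $ h g e h E  h e g h $    expand E ::= ε
  6  $ h g e h    h e g h $    match h
  7  $ h g e      e g h $      match e
  8  $ h g        g h $        match g
Stack after step 8: $ h (top = h).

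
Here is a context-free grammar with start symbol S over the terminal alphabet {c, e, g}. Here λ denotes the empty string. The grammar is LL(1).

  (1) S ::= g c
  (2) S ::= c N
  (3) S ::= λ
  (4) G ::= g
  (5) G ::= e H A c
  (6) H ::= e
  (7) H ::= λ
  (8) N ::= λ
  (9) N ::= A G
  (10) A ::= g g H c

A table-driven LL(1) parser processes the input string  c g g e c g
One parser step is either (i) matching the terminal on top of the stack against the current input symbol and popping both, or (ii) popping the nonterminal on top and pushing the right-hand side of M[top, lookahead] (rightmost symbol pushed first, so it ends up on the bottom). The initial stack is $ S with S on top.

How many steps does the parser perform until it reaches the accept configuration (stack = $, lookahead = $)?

11

      Stack        Input          Action
   1  $ S          c g g e c g $  expand S ::= c N
   2  $ N c        c g g e c g $  match c
   3  $ N          g g e c g $    expand N ::= A G
   4  $ G A        g g e c g $    expand A ::= g g H c
   5  $ G c H g g  g g e c g $    match g
   6  $ G c H g    g e c g $      match g
   7  $ G c H      e c g $        expand H ::= e
   8  $ G c e      e c g $        match e
   9  $ G c        c g $          match c
  10  $ G          g $            expand G ::= g
  11  $ g          g $            match g
Accept reached after 11 steps.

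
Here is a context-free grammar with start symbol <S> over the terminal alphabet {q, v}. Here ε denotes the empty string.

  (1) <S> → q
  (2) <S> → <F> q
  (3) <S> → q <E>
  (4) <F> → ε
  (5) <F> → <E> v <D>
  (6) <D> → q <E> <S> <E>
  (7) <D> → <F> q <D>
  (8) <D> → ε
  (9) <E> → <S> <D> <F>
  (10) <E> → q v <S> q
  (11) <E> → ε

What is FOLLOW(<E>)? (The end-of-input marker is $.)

FIRST(<S>): from <S>→q we get {q}; from <S>→<F> q we get {q, v}; from <S>→q <E> we get {q}. So FIRST(<S>) = {q, v}.
FIRST(<E>): from <E>→<S> <D> <F> we get {q, v}; from <E>→q v <S> q we get {q}; from <E>→ε we get {ε}. So FIRST(<E>) = {ε, q, v}.
FIRST(<F>): from <F>→ε we get {ε}; from <F>→<E> v <D> we get {q, v}. So FIRST(<F>) = {ε, q, v}.
FIRST(<D>): from <D>→q <E> <S> <E> we get {q}; from <D>→<F> q <D> we get {q, v}; from <D>→ε we get {ε}. So FIRST(<D>) = {ε, q, v}.
FOLLOW(<S>) includes $ since <S> is the start symbol.
FOLLOW(<S>): in <D>→q <E> <S> <E>, <S> is followed by <E> with FIRST {ε, q, v}; in <D>→q <E> <S> <E>, the suffix after <S> is nullable, so FOLLOW(<S>) ⊇ FOLLOW(<D>) = {$, q, v}; in <E>→<S> <D> <F>, <S> is followed by <D> <F> with FIRST {ε, q, v}; in <E>→<S> <D> <F>, the suffix after <S> is nullable, so FOLLOW(<S>) ⊇ FOLLOW(<E>) = {$, q, v}; in <E>→q v <S> q, <S> is followed by q with FIRST {q}. Thus FOLLOW(<S>) = {$, q, v}.
FOLLOW(<F>): in <S>→<F> q, <F> is followed by q with FIRST {q}; in <D>→<F> q <D>, <F> is followed by q <D> with FIRST {q}; in <E>→<S> <D> <F>, the suffix after <F> is empty, so FOLLOW(<F>) ⊇ FOLLOW(<E>) = {$, q, v}. Thus FOLLOW(<F>) = {$, q, v}.
FOLLOW(<D>): in <F>→<E> v <D>, the suffix after <D> is empty, so FOLLOW(<D>) ⊇ FOLLOW(<F>) = {$, q, v}; in <D>→<F> q <D>, the suffix after <D> is empty (adds nothing new); in <E>→<S> <D> <F>, <D> is followed by <F> with FIRST {ε, q, v}; in <E>→<S> <D> <F>, the suffix after <D> is nullable, so FOLLOW(<D>) ⊇ FOLLOW(<E>) = {$, q, v}. Thus FOLLOW(<D>) = {$, q, v}.
FOLLOW(<E>): in <S>→q <E>, the suffix after <E> is empty, so FOLLOW(<E>) ⊇ FOLLOW(<S>) = {$, q, v}; in <F>→<E> v <D>, <E> is followed by v <D> with FIRST {v}; in <D>→q <E> <S> <E> (occurrence 1), <E> is followed by <S> <E> with FIRST {q, v}; in <D>→q <E> <S> <E> (occurrence 2), the suffix after <E> is empty, so FOLLOW(<E>) ⊇ FOLLOW(<D>) = {$, q, v}. Thus FOLLOW(<E>) = {$, q, v}.

{$, q, v}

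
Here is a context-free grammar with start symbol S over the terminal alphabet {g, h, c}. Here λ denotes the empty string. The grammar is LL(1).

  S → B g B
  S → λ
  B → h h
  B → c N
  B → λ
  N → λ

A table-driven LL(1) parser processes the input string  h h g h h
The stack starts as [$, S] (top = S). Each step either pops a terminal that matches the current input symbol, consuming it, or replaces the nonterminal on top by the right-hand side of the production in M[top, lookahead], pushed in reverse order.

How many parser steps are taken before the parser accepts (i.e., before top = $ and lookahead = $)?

     Stack      Input        Action
  1  $ S        h h g h h $  expand S → B g B
  2  $ B g B    h h g h h $  expand B → h h
  3  $ B g h h  h h g h h $  match h
  4  $ B g h    h g h h $    match h
  5  $ B g      g h h $      match g
  6  $ B        h h $        expand B → h h
  7  $ h h      h h $        match h
  8  $ h        h $          match h
Accept reached after 8 steps.

8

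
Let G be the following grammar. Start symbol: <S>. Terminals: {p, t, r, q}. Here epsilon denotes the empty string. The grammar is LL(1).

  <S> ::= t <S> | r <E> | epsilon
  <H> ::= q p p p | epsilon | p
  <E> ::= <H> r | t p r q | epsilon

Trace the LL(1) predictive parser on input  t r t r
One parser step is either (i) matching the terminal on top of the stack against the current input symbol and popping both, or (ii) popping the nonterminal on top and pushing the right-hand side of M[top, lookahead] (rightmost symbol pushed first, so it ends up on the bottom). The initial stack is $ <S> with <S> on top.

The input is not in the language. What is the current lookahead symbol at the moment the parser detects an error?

step 1: stack=$ <S>  input=t r t r $  — expand <S> ::= t <S>
step 2: stack=$ <S> t  input=t r t r $  — match t
step 3: stack=$ <S>  input=r t r $  — expand <S> ::= r <E>
step 4: stack=$ <E> r  input=r t r $  — match r
step 5: stack=$ <E>  input=t r $  — expand <E> ::= t p r q
step 6: stack=$ q r p t  input=t r $  — match t
step 7: stack=$ q r p  input=r $  — error: top is terminal p but lookahead is r

r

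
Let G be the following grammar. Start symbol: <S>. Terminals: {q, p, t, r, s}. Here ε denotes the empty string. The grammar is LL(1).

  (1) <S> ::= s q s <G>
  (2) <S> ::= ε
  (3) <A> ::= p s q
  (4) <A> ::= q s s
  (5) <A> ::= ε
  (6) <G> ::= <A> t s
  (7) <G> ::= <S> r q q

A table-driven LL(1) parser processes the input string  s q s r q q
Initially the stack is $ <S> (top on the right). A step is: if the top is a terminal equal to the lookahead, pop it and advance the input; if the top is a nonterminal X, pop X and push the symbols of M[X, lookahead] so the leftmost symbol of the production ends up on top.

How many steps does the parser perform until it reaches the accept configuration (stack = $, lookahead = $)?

step 1: stack=$ <S>  input=s q s r q q $  — expand <S> ::= s q s <G>
step 2: stack=$ <G> s q s  input=s q s r q q $  — match s
step 3: stack=$ <G> s q  input=q s r q q $  — match q
step 4: stack=$ <G> s  input=s r q q $  — match s
step 5: stack=$ <G>  input=r q q $  — expand <G> ::= <S> r q q
step 6: stack=$ q q r <S>  input=r q q $  — expand <S> ::= ε
step 7: stack=$ q q r  input=r q q $  — match r
step 8: stack=$ q q  input=q q $  — match q
step 9: stack=$ q  input=q $  — match q
Accept reached after 9 steps.

9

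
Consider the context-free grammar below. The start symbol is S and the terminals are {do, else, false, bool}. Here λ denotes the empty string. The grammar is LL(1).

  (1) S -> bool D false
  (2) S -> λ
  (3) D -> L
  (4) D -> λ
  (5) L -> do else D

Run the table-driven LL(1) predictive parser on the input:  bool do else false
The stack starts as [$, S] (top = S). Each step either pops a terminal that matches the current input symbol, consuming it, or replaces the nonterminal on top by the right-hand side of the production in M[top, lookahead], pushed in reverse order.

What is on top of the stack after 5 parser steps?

     Stack              Input                 Action
  1  $ S                bool do else false $  expand S -> bool D false
  2  $ false D bool     bool do else false $  match bool
  3  $ false D          do else false $       expand D -> L
  4  $ false L          do else false $       expand L -> do else D
  5  $ false D else do  do else false $       match do
Stack after step 5: $ false D else (top = else).

else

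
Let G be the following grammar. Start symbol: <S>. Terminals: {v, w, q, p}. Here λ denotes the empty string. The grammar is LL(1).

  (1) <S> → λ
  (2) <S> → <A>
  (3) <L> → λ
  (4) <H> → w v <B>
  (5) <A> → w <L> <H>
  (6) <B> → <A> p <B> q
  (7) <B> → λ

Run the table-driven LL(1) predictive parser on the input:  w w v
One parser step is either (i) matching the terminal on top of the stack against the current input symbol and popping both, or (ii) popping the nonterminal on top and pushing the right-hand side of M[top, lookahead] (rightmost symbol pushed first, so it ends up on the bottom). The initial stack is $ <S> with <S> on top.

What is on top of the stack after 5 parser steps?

w

     Stack        Input    Action
  1  $ <S>        w w v $  expand <S> → <A>
  2  $ <A>        w w v $  expand <A> → w <L> <H>
  3  $ <H> <L> w  w w v $  match w
  4  $ <H> <L>    w v $    expand <L> → λ
  5  $ <H>        w v $    expand <H> → w v <B>
Stack after step 5: $ <B> v w (top = w).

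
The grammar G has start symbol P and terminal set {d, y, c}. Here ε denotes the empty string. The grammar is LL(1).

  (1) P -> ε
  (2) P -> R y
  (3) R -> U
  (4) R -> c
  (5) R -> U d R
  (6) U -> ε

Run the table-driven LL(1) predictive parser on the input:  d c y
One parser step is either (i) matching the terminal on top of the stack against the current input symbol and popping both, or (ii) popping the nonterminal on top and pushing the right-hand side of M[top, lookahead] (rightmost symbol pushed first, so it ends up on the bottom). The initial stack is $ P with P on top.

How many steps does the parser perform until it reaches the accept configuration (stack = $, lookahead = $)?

7

step 1: stack=$ P  input=d c y $  — expand P -> R y
step 2: stack=$ y R  input=d c y $  — expand R -> U d R
step 3: stack=$ y R d U  input=d c y $  — expand U -> ε
step 4: stack=$ y R d  input=d c y $  — match d
step 5: stack=$ y R  input=c y $  — expand R -> c
step 6: stack=$ y c  input=c y $  — match c
step 7: stack=$ y  input=y $  — match y
Accept reached after 7 steps.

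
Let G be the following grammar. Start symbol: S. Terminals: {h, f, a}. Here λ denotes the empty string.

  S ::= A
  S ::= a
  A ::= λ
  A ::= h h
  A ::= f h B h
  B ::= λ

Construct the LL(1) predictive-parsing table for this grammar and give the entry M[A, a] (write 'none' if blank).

none

FIRST(A): from A::=λ we get {λ}; from A::=h h we get {h}; from A::=f h B h we get {f}. So FIRST(A) = {λ, f, h}.
FIRST(B): from B::=λ we get {λ}. So FIRST(B) = {λ}.
FIRST(S): from S::=A we get {λ, f, h}; from S::=a we get {a}. So FIRST(S) = {λ, a, f, h}.
FOLLOW(S) includes $ since S is the start symbol.
FOLLOW(S): S appears on no right-hand side. Thus FOLLOW(S) = {$}.
FOLLOW(A): in S::=A, the suffix after A is empty, so FOLLOW(A) ⊇ FOLLOW(S) = {$}. Thus FOLLOW(A) = {$}.
For A ::= λ: FIRST(λ) = {λ}, so it goes in M[A, t] for t ∈ {}; since λ ∈ FIRST, also for every t ∈ FOLLOW(A) = {$}.
For A ::= h h: FIRST(h h) = {h}, so it goes in M[A, t] for t ∈ {h}.
For A ::= f h B h: FIRST(f h B h) = {f}, so it goes in M[A, t] for t ∈ {f}.
None of these place a production in M[A, a].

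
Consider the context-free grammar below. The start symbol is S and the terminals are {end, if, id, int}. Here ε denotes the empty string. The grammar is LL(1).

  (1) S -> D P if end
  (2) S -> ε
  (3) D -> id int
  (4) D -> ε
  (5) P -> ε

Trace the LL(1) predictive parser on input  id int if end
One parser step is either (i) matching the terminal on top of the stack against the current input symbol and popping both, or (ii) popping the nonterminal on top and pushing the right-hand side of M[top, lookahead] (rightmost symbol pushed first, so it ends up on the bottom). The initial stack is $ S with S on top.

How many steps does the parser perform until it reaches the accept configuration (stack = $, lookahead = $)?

     Stack              Input            Action
  1  $ S                id int if end $  expand S -> D P if end
  2  $ end if P D       id int if end $  expand D -> id int
  3  $ end if P int id  id int if end $  match id
  4  $ end if P int     int if end $     match int
  5  $ end if P         if end $         expand P -> ε
  6  $ end if           if end $         match if
  7  $ end              end $            match end
Accept reached after 7 steps.

7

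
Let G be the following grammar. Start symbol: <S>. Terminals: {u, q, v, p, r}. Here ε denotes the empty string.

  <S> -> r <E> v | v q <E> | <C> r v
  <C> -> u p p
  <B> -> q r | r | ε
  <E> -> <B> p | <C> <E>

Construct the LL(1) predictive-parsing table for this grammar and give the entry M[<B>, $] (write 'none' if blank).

none

FIRST(<C>) = {u}
FIRST(<B>) = {ε, q, r}
FIRST(<S>) = {r, u, v}  (via <C> r v)
FIRST(<E>) = {p, q, r, u}  (via <B> p, <C> <E>)
FOLLOW(<S>) includes $ since <S> is the start symbol.
FOLLOW(<B>): in <E>-><B> p, <B> is followed by p with FIRST {p}. Thus FOLLOW(<B>) = {p}.
For <B> -> q r: FIRST(q r) = {q}, so it goes in M[<B>, t] for t ∈ {q}.
For <B> -> r: FIRST(r) = {r}, so it goes in M[<B>, t] for t ∈ {r}.
For <B> -> ε: FIRST(ε) = {ε}, so it goes in M[<B>, t] for t ∈ {}; since ε ∈ FIRST, also for every t ∈ FOLLOW(<B>) = {p}.
None of these place a production in M[<B>, $].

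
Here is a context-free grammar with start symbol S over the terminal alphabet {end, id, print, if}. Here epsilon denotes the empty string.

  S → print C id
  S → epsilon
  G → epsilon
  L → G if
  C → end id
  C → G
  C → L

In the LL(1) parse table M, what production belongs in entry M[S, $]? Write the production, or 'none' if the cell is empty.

FIRST(S) = {epsilon, print}
FIRST(G) = {epsilon}
FIRST(L) = {if}  (via G if)
FIRST(C) = {epsilon, end, if}  (via G, L)
FOLLOW(S) includes $ since S is the start symbol.
FOLLOW(S): S appears on no right-hand side. Thus FOLLOW(S) = {$}.
For S → print C id: FIRST(print C id) = {print}, so it goes in M[S, t] for t ∈ {print}.
For S → epsilon: FIRST(epsilon) = {epsilon}, so it goes in M[S, t] for t ∈ {}; since epsilon ∈ FIRST, also for every t ∈ FOLLOW(S) = {$}.

S → epsilon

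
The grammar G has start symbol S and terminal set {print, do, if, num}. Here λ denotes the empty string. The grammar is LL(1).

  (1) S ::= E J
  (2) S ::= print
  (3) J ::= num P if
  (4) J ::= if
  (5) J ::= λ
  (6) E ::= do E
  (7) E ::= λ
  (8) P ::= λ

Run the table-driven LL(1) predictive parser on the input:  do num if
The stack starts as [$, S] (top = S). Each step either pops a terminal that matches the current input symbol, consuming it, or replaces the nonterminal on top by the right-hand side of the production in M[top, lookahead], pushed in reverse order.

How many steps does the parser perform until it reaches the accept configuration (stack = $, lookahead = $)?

step 1: stack=$ S  input=do num if $  — expand S ::= E J
step 2: stack=$ J E  input=do num if $  — expand E ::= do E
step 3: stack=$ J E do  input=do num if $  — match do
step 4: stack=$ J E  input=num if $  — expand E ::= λ
step 5: stack=$ J  input=num if $  — expand J ::= num P if
step 6: stack=$ if P num  input=num if $  — match num
step 7: stack=$ if P  input=if $  — expand P ::= λ
step 8: stack=$ if  input=if $  — match if
Accept reached after 8 steps.

8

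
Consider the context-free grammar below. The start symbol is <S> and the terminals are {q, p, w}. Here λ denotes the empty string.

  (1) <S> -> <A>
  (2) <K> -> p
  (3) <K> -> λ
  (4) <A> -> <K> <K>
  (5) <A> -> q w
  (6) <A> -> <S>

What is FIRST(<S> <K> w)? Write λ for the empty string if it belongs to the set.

FIRST(<K>) = {λ, p}
FIRST(<S>) = {λ, p, q}  (via <A>)
FIRST(<A>) = {λ, p, q}  (via <K> <K>, <S>)
FIRST(<S> <K> w): take FIRST of each symbol in turn, carrying on past any symbol whose FIRST contains λ; result {p, q, w}.

{p, q, w}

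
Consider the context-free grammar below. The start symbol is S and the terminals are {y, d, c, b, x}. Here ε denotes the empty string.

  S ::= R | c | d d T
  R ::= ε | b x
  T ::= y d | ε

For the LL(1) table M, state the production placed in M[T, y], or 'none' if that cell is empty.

T ::= y d

FIRST(R): from R::=ε we get {ε}; from R::=b x we get {b}. So FIRST(R) = {ε, b}.
FIRST(T): from T::=y d we get {y}; from T::=ε we get {ε}. So FIRST(T) = {ε, y}.
FIRST(S): from S::=R we get {ε, b}; from S::=c we get {c}; from S::=d d T we get {d}. So FIRST(S) = {ε, b, c, d}.
FOLLOW(S) includes $ since S is the start symbol.
FOLLOW(S): S appears on no right-hand side. Thus FOLLOW(S) = {$}.
FOLLOW(T): in S::=d d T, the suffix after T is empty, so FOLLOW(T) ⊇ FOLLOW(S) = {$}. Thus FOLLOW(T) = {$}.
For T ::= y d: FIRST(y d) = {y}, so it goes in M[T, t] for t ∈ {y}.
For T ::= ε: FIRST(ε) = {ε}, so it goes in M[T, t] for t ∈ {}; since ε ∈ FIRST, also for every t ∈ FOLLOW(T) = {$}.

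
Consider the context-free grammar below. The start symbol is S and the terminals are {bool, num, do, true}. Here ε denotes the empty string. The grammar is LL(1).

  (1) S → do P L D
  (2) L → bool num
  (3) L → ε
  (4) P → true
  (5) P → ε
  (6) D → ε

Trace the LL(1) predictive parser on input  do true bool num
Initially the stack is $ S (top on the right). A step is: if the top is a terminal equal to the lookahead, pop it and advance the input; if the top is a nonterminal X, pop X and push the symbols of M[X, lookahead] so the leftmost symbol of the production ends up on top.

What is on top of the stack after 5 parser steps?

bool

     Stack       Input               Action
  1  $ S         do true bool num $  expand S → do P L D
  2  $ D L P do  do true bool num $  match do
  3  $ D L P     true bool num $     expand P → true
  4  $ D L true  true bool num $     match true
  5  $ D L       bool num $          expand L → bool num
Stack after step 5: $ D num bool (top = bool).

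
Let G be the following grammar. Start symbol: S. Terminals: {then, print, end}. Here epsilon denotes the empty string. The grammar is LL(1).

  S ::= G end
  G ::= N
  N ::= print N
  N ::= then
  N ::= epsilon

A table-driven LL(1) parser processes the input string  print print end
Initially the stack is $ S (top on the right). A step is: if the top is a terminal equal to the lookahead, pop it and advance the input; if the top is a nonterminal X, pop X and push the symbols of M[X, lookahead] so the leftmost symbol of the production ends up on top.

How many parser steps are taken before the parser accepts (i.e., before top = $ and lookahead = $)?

8

     Stack          Input              Action
  1  $ S            print print end $  expand S ::= G end
  2  $ end G        print print end $  expand G ::= N
  3  $ end N        print print end $  expand N ::= print N
  4  $ end N print  print print end $  match print
  5  $ end N        print end $        expand N ::= print N
  6  $ end N print  print end $        match print
  7  $ end N        end $              expand N ::= epsilon
  8  $ end          end $              match end
Accept reached after 8 steps.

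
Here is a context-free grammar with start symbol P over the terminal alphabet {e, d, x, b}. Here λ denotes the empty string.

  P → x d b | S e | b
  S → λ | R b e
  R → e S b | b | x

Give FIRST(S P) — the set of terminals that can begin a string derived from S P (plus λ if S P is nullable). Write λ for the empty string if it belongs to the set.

FIRST(R) = {b, e, x}
FIRST(S) = {λ, b, e, x}  (via R b e)
FIRST(P) = {b, e, x}  (via S e)
FIRST(S P): take FIRST of each symbol in turn, carrying on past any symbol whose FIRST contains λ; result {b, e, x}.

{b, e, x}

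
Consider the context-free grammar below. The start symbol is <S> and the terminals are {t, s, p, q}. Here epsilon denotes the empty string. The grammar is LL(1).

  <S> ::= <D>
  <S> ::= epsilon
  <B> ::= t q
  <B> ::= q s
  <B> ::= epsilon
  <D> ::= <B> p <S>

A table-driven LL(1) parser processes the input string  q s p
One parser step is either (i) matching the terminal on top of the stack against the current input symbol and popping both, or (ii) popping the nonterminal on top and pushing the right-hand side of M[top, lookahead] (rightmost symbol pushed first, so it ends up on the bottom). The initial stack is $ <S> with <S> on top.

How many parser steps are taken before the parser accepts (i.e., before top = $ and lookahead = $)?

7

step 1: stack=$ <S>  input=q s p $  — expand <S> ::= <D>
step 2: stack=$ <D>  input=q s p $  — expand <D> ::= <B> p <S>
step 3: stack=$ <S> p <B>  input=q s p $  — expand <B> ::= q s
step 4: stack=$ <S> p s q  input=q s p $  — match q
step 5: stack=$ <S> p s  input=s p $  — match s
step 6: stack=$ <S> p  input=p $  — match p
step 7: stack=$ <S>  input=$  — expand <S> ::= epsilon
Accept reached after 7 steps.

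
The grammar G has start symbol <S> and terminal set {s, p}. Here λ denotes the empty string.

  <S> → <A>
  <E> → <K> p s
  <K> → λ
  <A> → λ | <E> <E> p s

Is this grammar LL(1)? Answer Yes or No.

FIRST(<S>) = {λ, p}
FIRST(<E>) = {p}
FIRST(<K>) = {λ}
FIRST(<A>) = {λ, p}
FOLLOW(<S>) = {$}
FOLLOW(<E>) = {p}
FOLLOW(<K>) = {p}
FOLLOW(<A>) = {$}
Each cell of M receives at most one production.

Yes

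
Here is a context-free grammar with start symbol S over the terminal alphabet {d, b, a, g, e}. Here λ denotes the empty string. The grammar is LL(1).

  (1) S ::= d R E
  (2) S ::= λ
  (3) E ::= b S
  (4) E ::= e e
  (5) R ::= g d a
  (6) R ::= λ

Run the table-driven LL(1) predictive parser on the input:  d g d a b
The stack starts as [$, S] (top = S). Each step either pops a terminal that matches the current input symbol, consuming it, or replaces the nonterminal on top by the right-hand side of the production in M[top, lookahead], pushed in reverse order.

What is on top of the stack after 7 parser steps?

b

step 1: stack=$ S  input=d g d a b $  — expand S ::= d R E
step 2: stack=$ E R d  input=d g d a b $  — match d
step 3: stack=$ E R  input=g d a b $  — expand R ::= g d a
step 4: stack=$ E a d g  input=g d a b $  — match g
step 5: stack=$ E a d  input=d a b $  — match d
step 6: stack=$ E a  input=a b $  — match a
step 7: stack=$ E  input=b $  — expand E ::= b S
Stack after step 7: $ S b (top = b).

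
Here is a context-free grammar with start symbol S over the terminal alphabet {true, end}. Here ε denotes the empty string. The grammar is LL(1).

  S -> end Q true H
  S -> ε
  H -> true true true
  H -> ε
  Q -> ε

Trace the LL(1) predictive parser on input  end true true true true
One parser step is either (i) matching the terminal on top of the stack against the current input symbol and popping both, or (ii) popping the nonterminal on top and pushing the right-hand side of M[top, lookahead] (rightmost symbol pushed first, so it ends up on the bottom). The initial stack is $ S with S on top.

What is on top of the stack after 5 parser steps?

true

step 1: stack=$ S  input=end true true true true $  — expand S -> end Q true H
step 2: stack=$ H true Q end  input=end true true true true $  — match end
step 3: stack=$ H true Q  input=true true true true $  — expand Q -> ε
step 4: stack=$ H true  input=true true true true $  — match true
step 5: stack=$ H  input=true true true $  — expand H -> true true true
Stack after step 5: $ true true true (top = true).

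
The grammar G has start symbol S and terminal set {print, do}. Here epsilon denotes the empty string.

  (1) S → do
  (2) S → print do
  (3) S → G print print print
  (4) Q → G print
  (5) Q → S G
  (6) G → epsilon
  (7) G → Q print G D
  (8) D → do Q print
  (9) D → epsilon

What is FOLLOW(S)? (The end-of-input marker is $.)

FIRST(D) = {epsilon, do}
FIRST(S) = {do, print}  (via G print print print)
FIRST(Q) = {do, print}  (via G print, S G)
FIRST(G) = {epsilon, do, print}  (via Q print G D)
FOLLOW(S) includes $ since S is the start symbol.
FOLLOW(Q): in G→Q print G D, Q is followed by print G D with FIRST {print}; in D→do Q print, Q is followed by print with FIRST {print}. Thus FOLLOW(Q) = {print}.
FOLLOW(S): in Q→S G, S is followed by G with FIRST {epsilon, do, print}; in Q→S G, the suffix after S is nullable, so FOLLOW(S) ⊇ FOLLOW(Q) = {print}. Thus FOLLOW(S) = {$, do, print}.
FOLLOW(G): in S→G print print print, G is followed by print print print with FIRST {print}; in Q→G print, G is followed by print with FIRST {print}; in Q→S G, the suffix after G is empty, so FOLLOW(G) ⊇ FOLLOW(Q) = {print}; in G→Q print G D, G is followed by D with FIRST {epsilon, do}; in G→Q print G D, the suffix after G is nullable (adds nothing new). Thus FOLLOW(G) = {do, print}.
FOLLOW(D): in G→Q print G D, the suffix after D is empty, so FOLLOW(D) ⊇ FOLLOW(G) = {do, print}. Thus FOLLOW(D) = {do, print}.

{$, do, print}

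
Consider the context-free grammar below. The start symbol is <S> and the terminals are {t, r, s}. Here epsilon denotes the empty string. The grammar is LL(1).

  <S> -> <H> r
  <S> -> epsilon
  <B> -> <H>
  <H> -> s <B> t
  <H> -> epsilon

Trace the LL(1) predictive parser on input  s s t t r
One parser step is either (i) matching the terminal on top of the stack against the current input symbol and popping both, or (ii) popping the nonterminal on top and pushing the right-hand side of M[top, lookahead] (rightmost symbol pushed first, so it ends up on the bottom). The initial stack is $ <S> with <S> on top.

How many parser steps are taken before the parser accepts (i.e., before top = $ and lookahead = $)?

      Stack          Input        Action
   1  $ <S>          s s t t r $  expand <S> -> <H> r
   2  $ r <H>        s s t t r $  expand <H> -> s <B> t
   3  $ r t <B> s    s s t t r $  match s
   4  $ r t <B>      s t t r $    expand <B> -> <H>
   5  $ r t <H>      s t t r $    expand <H> -> s <B> t
   6  $ r t t <B> s  s t t r $    match s
   7  $ r t t <B>    t t r $      expand <B> -> <H>
   8  $ r t t <H>    t t r $      expand <H> -> epsilon
   9  $ r t t        t t r $      match t
  10  $ r t          t r $        match t
  11  $ r            r $          match r
Accept reached after 11 steps.

11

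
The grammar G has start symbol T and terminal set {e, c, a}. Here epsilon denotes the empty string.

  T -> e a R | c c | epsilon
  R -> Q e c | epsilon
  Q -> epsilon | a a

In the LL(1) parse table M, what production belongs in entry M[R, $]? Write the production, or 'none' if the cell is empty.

R -> epsilon

FIRST(T): from T->e a R we get {e}; from T->c c we get {c}; from T->epsilon we get {epsilon}. So FIRST(T) = {epsilon, c, e}.
FIRST(Q): from Q->epsilon we get {epsilon}; from Q->a a we get {a}. So FIRST(Q) = {epsilon, a}.
FIRST(R): from R->Q e c we get {a, e}; from R->epsilon we get {epsilon}. So FIRST(R) = {epsilon, a, e}.
FOLLOW(T) includes $ since T is the start symbol.
FOLLOW(T): T appears on no right-hand side. Thus FOLLOW(T) = {$}.
FOLLOW(R): in T->e a R, the suffix after R is empty, so FOLLOW(R) ⊇ FOLLOW(T) = {$}. Thus FOLLOW(R) = {$}.
For R -> Q e c: FIRST(Q e c) = {a, e}, so it goes in M[R, t] for t ∈ {a, e}.
For R -> epsilon: FIRST(epsilon) = {epsilon}, so it goes in M[R, t] for t ∈ {}; since epsilon ∈ FIRST, also for every t ∈ FOLLOW(R) = {$}.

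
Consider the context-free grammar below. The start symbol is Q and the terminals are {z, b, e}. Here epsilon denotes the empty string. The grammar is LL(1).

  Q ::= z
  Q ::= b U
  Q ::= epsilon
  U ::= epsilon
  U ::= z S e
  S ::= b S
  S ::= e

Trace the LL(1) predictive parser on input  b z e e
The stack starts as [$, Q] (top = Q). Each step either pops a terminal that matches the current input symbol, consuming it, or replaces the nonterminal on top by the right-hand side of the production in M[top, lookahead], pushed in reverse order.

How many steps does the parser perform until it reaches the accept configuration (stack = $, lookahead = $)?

step 1: stack=$ Q  input=b z e e $  — expand Q ::= b U
step 2: stack=$ U b  input=b z e e $  — match b
step 3: stack=$ U  input=z e e $  — expand U ::= z S e
step 4: stack=$ e S z  input=z e e $  — match z
step 5: stack=$ e S  input=e e $  — expand S ::= e
step 6: stack=$ e e  input=e e $  — match e
step 7: stack=$ e  input=e $  — match e
Accept reached after 7 steps.

7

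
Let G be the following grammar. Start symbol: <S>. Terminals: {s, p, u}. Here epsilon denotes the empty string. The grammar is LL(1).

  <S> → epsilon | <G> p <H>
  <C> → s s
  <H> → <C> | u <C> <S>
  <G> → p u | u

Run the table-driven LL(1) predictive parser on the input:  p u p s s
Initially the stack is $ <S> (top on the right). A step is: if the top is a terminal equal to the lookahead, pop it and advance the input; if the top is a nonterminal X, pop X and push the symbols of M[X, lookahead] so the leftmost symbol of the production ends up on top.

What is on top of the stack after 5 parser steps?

<H>

     Stack        Input        Action
  1  $ <S>        p u p s s $  expand <S> → <G> p <H>
  2  $ <H> p <G>  p u p s s $  expand <G> → p u
  3  $ <H> p u p  p u p s s $  match p
  4  $ <H> p u    u p s s $    match u
  5  $ <H> p      p s s $      match p
Stack after step 5: $ <H> (top = <H>).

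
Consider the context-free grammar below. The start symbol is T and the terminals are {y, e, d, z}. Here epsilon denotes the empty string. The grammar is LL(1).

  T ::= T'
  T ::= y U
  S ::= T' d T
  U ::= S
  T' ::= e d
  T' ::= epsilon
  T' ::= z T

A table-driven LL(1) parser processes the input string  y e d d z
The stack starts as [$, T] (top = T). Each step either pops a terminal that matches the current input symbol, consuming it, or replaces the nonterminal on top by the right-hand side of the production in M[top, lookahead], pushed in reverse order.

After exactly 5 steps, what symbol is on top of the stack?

     Stack     Input        Action
  1  $ T       y e d d z $  expand T ::= y U
  2  $ U y     y e d d z $  match y
  3  $ U       e d d z $    expand U ::= S
  4  $ S       e d d z $    expand S ::= T' d T
  5  $ T d T'  e d d z $    expand T' ::= e d
Stack after step 5: $ T d d e (top = e).

e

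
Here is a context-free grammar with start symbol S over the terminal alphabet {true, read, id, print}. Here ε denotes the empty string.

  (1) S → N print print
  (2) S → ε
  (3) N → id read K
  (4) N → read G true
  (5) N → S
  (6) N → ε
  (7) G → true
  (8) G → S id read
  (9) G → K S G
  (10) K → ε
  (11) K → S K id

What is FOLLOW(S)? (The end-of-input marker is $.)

FIRST(S) = {ε, id, print, read}  (via N print print)
FIRST(N) = {ε, id, print, read}  (via S)
FIRST(K) = {ε, id, print, read}  (via S K id)
FIRST(G) = {id, print, read, true}  (via S id read, K S G)
FOLLOW(S) includes $ since S is the start symbol.
FOLLOW(N): in S→N print print, N is followed by print print with FIRST {print}. Thus FOLLOW(N) = {print}.
FOLLOW(S): in N→S, the suffix after S is empty, so FOLLOW(S) ⊇ FOLLOW(N) = {print}; in G→S id read, S is followed by id read with FIRST {id}; in G→K S G, S is followed by G with FIRST {id, print, read, true}; in K→S K id, S is followed by K id with FIRST {id, print, read}. Thus FOLLOW(S) = {$, id, print, read, true}.
FOLLOW(G): in N→read G true, G is followed by true with FIRST {true}; in G→K S G, the suffix after G is empty (adds nothing new). Thus FOLLOW(G) = {true}.
FOLLOW(K): in N→id read K, the suffix after K is empty, so FOLLOW(K) ⊇ FOLLOW(N) = {print}; in G→K S G, K is followed by S G with FIRST {id, print, read, true}; in K→S K id, K is followed by id with FIRST {id}. Thus FOLLOW(K) = {id, print, read, true}.

{$, id, print, read, true}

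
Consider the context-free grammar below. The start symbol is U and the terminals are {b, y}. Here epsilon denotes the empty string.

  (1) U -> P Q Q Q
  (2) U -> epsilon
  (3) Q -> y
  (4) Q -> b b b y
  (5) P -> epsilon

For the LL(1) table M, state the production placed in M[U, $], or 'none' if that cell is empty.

FIRST(Q): from Q->y we get {y}; from Q->b b b y we get {b}. So FIRST(Q) = {b, y}.
FIRST(P): from P->epsilon we get {epsilon}. So FIRST(P) = {epsilon}.
FIRST(U): from U->P Q Q Q we get {b, y}; from U->epsilon we get {epsilon}. So FIRST(U) = {epsilon, b, y}.
FOLLOW(U) includes $ since U is the start symbol.
FOLLOW(U): U appears on no right-hand side. Thus FOLLOW(U) = {$}.
For U -> P Q Q Q: FIRST(P Q Q Q) = {b, y}, so it goes in M[U, t] for t ∈ {b, y}.
For U -> epsilon: FIRST(epsilon) = {epsilon}, so it goes in M[U, t] for t ∈ {}; since epsilon ∈ FIRST, also for every t ∈ FOLLOW(U) = {$}.

U -> epsilon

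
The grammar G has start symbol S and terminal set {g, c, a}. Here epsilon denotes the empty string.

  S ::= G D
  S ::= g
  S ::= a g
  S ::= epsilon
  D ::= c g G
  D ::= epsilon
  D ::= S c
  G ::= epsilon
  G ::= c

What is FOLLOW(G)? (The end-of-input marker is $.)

FIRST(G) = {epsilon, c}
FIRST(S) = {epsilon, a, c, g}  (via G D)
FIRST(D) = {epsilon, a, c, g}  (via S c)
FOLLOW(S) includes $ since S is the start symbol.
FOLLOW(S): in D::=S c, S is followed by c with FIRST {c}. Thus FOLLOW(S) = {$, c}.
FOLLOW(D): in S::=G D, the suffix after D is empty, so FOLLOW(D) ⊇ FOLLOW(S) = {$, c}. Thus FOLLOW(D) = {$, c}.
FOLLOW(G): in S::=G D, G is followed by D with FIRST {epsilon, a, c, g}; in S::=G D, the suffix after G is nullable, so FOLLOW(G) ⊇ FOLLOW(S) = {$, c}; in D::=c g G, the suffix after G is empty, so FOLLOW(G) ⊇ FOLLOW(D) = {$, c}. Thus FOLLOW(G) = {$, a, c, g}.

{$, a, c, g}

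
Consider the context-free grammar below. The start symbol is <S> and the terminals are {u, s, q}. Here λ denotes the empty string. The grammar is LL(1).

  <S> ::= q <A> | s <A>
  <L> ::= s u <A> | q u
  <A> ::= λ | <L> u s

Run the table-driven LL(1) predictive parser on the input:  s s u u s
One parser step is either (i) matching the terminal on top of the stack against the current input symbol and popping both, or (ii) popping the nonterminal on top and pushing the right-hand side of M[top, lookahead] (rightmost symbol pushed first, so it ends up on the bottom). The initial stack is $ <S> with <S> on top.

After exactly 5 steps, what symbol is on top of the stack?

u

     Stack          Input        Action
  1  $ <S>          s s u u s $  expand <S> ::= s <A>
  2  $ <A> s        s s u u s $  match s
  3  $ <A>          s u u s $    expand <A> ::= <L> u s
  4  $ s u <L>      s u u s $    expand <L> ::= s u <A>
  5  $ s u <A> u s  s u u s $    match s
Stack after step 5: $ s u <A> u (top = u).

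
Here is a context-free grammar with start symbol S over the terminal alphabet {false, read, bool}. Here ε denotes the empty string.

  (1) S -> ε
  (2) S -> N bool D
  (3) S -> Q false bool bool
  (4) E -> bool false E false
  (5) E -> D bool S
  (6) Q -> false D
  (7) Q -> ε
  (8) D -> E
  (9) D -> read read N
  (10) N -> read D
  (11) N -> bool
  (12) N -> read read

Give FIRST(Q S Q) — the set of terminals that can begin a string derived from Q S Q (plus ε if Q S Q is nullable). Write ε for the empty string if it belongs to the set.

{ε, bool, false, read}

FIRST(Q) = {ε, false}
FIRST(N) = {bool, read}
FIRST(S) = {ε, bool, false, read}  (via N bool D, Q false bool bool)
FIRST(E) = {bool, read}  (via D bool S)
FIRST(D) = {bool, read}  (via E)
FIRST(Q S Q): take FIRST of each symbol in turn, carrying on past any symbol whose FIRST contains ε; result {ε, bool, false, read}.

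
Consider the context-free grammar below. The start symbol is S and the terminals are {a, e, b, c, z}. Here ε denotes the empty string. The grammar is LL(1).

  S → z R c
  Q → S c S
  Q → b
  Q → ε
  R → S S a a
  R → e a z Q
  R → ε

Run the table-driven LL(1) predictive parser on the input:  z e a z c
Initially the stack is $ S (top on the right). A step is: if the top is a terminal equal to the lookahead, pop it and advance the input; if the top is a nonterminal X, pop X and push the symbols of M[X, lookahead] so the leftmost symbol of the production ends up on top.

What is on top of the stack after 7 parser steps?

     Stack        Input        Action
  1  $ S          z e a z c $  expand S → z R c
  2  $ c R z      z e a z c $  match z
  3  $ c R        e a z c $    expand R → e a z Q
  4  $ c Q z a e  e a z c $    match e
  5  $ c Q z a    a z c $      match a
  6  $ c Q z      z c $        match z
  7  $ c Q        c $          expand Q → ε
Stack after step 7: $ c (top = c).

c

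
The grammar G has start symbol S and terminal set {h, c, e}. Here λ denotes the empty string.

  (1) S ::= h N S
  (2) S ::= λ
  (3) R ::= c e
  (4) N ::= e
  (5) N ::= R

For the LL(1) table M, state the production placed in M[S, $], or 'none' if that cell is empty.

FIRST(S): from S::=h N S we get {h}; from S::=λ we get {λ}. So FIRST(S) = {λ, h}.
FIRST(R): from R::=c e we get {c}. So FIRST(R) = {c}.
FIRST(N): from N::=e we get {e}; from N::=R we get {c}. So FIRST(N) = {c, e}.
FOLLOW(S) includes $ since S is the start symbol.
FOLLOW(S): in S::=h N S, the suffix after S is empty (adds nothing new). Thus FOLLOW(S) = {$}.
For S ::= h N S: FIRST(h N S) = {h}, so it goes in M[S, t] for t ∈ {h}.
For S ::= λ: FIRST(λ) = {λ}, so it goes in M[S, t] for t ∈ {}; since λ ∈ FIRST, also for every t ∈ FOLLOW(S) = {$}.

S ::= λ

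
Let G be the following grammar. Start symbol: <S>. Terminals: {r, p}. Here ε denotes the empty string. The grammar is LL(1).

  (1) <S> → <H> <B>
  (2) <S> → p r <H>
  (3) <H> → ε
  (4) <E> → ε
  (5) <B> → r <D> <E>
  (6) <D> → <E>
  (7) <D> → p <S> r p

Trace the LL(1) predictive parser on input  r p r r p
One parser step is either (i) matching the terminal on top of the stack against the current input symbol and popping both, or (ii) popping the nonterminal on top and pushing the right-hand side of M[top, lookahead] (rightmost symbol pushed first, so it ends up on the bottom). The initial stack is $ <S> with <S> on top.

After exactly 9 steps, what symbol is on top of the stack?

step 1: stack=$ <S>  input=r p r r p $  — expand <S> → <H> <B>
step 2: stack=$ <B> <H>  input=r p r r p $  — expand <H> → ε
step 3: stack=$ <B>  input=r p r r p $  — expand <B> → r <D> <E>
step 4: stack=$ <E> <D> r  input=r p r r p $  — match r
step 5: stack=$ <E> <D>  input=p r r p $  — expand <D> → p <S> r p
step 6: stack=$ <E> p r <S> p  input=p r r p $  — match p
step 7: stack=$ <E> p r <S>  input=r r p $  — expand <S> → <H> <B>
step 8: stack=$ <E> p r <B> <H>  input=r r p $  — expand <H> → ε
step 9: stack=$ <E> p r <B>  input=r r p $  — expand <B> → r <D> <E>
Stack after step 9: $ <E> p r <E> <D> r (top = r).

r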